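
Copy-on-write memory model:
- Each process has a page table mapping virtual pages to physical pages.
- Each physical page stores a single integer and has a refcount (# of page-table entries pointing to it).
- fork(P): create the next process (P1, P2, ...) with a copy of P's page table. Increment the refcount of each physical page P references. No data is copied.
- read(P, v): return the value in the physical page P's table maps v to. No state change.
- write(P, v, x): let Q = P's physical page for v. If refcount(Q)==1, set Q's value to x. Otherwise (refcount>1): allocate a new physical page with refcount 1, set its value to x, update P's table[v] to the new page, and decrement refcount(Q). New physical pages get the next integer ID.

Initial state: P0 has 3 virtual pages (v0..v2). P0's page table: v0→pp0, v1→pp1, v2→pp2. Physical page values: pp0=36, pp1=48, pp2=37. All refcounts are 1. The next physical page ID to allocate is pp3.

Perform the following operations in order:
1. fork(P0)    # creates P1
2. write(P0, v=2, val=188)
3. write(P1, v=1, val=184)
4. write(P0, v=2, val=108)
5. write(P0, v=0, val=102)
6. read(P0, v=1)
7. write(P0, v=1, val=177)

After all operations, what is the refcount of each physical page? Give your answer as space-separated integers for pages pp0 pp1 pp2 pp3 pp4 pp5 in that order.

Op 1: fork(P0) -> P1. 3 ppages; refcounts: pp0:2 pp1:2 pp2:2
Op 2: write(P0, v2, 188). refcount(pp2)=2>1 -> COPY to pp3. 4 ppages; refcounts: pp0:2 pp1:2 pp2:1 pp3:1
Op 3: write(P1, v1, 184). refcount(pp1)=2>1 -> COPY to pp4. 5 ppages; refcounts: pp0:2 pp1:1 pp2:1 pp3:1 pp4:1
Op 4: write(P0, v2, 108). refcount(pp3)=1 -> write in place. 5 ppages; refcounts: pp0:2 pp1:1 pp2:1 pp3:1 pp4:1
Op 5: write(P0, v0, 102). refcount(pp0)=2>1 -> COPY to pp5. 6 ppages; refcounts: pp0:1 pp1:1 pp2:1 pp3:1 pp4:1 pp5:1
Op 6: read(P0, v1) -> 48. No state change.
Op 7: write(P0, v1, 177). refcount(pp1)=1 -> write in place. 6 ppages; refcounts: pp0:1 pp1:1 pp2:1 pp3:1 pp4:1 pp5:1

Answer: 1 1 1 1 1 1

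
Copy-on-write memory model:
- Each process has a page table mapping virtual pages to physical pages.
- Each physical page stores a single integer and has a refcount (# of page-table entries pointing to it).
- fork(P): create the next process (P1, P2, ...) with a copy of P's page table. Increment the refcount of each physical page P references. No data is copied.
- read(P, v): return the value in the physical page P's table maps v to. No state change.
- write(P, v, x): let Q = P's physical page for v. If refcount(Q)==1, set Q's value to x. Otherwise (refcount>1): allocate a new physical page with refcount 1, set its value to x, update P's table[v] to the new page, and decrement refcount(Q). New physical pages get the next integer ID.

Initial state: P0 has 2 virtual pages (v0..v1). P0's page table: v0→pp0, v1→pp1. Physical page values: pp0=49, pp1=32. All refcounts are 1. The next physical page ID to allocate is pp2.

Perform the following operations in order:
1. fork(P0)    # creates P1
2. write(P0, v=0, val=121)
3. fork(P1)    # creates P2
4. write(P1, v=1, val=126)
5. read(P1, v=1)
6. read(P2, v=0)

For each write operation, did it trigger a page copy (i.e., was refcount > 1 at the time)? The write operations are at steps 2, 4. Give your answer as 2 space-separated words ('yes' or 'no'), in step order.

Op 1: fork(P0) -> P1. 2 ppages; refcounts: pp0:2 pp1:2
Op 2: write(P0, v0, 121). refcount(pp0)=2>1 -> COPY to pp2. 3 ppages; refcounts: pp0:1 pp1:2 pp2:1
Op 3: fork(P1) -> P2. 3 ppages; refcounts: pp0:2 pp1:3 pp2:1
Op 4: write(P1, v1, 126). refcount(pp1)=3>1 -> COPY to pp3. 4 ppages; refcounts: pp0:2 pp1:2 pp2:1 pp3:1
Op 5: read(P1, v1) -> 126. No state change.
Op 6: read(P2, v0) -> 49. No state change.

yes yes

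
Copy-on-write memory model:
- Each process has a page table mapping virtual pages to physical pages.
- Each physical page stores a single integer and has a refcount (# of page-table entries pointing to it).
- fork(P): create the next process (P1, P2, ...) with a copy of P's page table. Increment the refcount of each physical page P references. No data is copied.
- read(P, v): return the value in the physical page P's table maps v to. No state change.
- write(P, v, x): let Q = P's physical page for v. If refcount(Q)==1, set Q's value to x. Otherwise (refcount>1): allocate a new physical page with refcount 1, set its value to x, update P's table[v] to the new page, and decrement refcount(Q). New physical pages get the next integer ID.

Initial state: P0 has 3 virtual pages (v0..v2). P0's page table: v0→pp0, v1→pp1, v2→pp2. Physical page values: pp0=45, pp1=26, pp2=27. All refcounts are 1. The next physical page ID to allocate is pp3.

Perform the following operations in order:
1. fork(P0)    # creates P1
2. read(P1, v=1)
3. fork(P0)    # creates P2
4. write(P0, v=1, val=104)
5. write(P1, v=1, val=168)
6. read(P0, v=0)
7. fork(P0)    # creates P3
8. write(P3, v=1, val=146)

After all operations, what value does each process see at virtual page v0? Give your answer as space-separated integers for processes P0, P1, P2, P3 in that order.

Answer: 45 45 45 45

Derivation:
Op 1: fork(P0) -> P1. 3 ppages; refcounts: pp0:2 pp1:2 pp2:2
Op 2: read(P1, v1) -> 26. No state change.
Op 3: fork(P0) -> P2. 3 ppages; refcounts: pp0:3 pp1:3 pp2:3
Op 4: write(P0, v1, 104). refcount(pp1)=3>1 -> COPY to pp3. 4 ppages; refcounts: pp0:3 pp1:2 pp2:3 pp3:1
Op 5: write(P1, v1, 168). refcount(pp1)=2>1 -> COPY to pp4. 5 ppages; refcounts: pp0:3 pp1:1 pp2:3 pp3:1 pp4:1
Op 6: read(P0, v0) -> 45. No state change.
Op 7: fork(P0) -> P3. 5 ppages; refcounts: pp0:4 pp1:1 pp2:4 pp3:2 pp4:1
Op 8: write(P3, v1, 146). refcount(pp3)=2>1 -> COPY to pp5. 6 ppages; refcounts: pp0:4 pp1:1 pp2:4 pp3:1 pp4:1 pp5:1
P0: v0 -> pp0 = 45
P1: v0 -> pp0 = 45
P2: v0 -> pp0 = 45
P3: v0 -> pp0 = 45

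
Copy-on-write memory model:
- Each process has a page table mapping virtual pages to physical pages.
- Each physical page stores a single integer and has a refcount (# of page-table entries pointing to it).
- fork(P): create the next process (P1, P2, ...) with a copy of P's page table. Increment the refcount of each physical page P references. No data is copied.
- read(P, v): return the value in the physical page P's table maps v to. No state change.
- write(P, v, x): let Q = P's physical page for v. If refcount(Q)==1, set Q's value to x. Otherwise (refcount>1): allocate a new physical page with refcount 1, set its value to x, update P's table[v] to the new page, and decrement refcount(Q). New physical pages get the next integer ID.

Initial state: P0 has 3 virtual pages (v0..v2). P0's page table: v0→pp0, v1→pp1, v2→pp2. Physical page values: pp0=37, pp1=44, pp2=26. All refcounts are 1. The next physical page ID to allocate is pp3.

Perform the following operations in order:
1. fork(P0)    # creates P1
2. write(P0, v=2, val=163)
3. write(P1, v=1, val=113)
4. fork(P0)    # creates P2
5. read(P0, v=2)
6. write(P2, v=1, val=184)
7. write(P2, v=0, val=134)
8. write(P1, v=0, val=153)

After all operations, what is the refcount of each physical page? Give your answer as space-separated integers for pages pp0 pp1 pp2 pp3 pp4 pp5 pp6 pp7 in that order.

Answer: 1 1 1 2 1 1 1 1

Derivation:
Op 1: fork(P0) -> P1. 3 ppages; refcounts: pp0:2 pp1:2 pp2:2
Op 2: write(P0, v2, 163). refcount(pp2)=2>1 -> COPY to pp3. 4 ppages; refcounts: pp0:2 pp1:2 pp2:1 pp3:1
Op 3: write(P1, v1, 113). refcount(pp1)=2>1 -> COPY to pp4. 5 ppages; refcounts: pp0:2 pp1:1 pp2:1 pp3:1 pp4:1
Op 4: fork(P0) -> P2. 5 ppages; refcounts: pp0:3 pp1:2 pp2:1 pp3:2 pp4:1
Op 5: read(P0, v2) -> 163. No state change.
Op 6: write(P2, v1, 184). refcount(pp1)=2>1 -> COPY to pp5. 6 ppages; refcounts: pp0:3 pp1:1 pp2:1 pp3:2 pp4:1 pp5:1
Op 7: write(P2, v0, 134). refcount(pp0)=3>1 -> COPY to pp6. 7 ppages; refcounts: pp0:2 pp1:1 pp2:1 pp3:2 pp4:1 pp5:1 pp6:1
Op 8: write(P1, v0, 153). refcount(pp0)=2>1 -> COPY to pp7. 8 ppages; refcounts: pp0:1 pp1:1 pp2:1 pp3:2 pp4:1 pp5:1 pp6:1 pp7:1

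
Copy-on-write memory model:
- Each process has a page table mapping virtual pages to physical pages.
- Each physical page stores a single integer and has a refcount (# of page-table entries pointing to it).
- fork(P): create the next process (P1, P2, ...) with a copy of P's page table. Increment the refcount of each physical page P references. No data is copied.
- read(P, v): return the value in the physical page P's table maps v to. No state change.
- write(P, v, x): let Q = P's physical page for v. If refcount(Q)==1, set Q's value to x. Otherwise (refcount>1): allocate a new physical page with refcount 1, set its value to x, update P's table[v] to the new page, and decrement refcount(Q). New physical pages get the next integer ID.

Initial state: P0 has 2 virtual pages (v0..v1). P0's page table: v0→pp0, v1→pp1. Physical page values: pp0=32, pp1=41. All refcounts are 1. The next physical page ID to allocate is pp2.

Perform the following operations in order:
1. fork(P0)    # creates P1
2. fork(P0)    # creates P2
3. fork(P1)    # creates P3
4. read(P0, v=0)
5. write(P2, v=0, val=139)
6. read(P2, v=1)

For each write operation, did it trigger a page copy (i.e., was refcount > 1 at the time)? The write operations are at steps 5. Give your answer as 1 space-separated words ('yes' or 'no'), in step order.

Op 1: fork(P0) -> P1. 2 ppages; refcounts: pp0:2 pp1:2
Op 2: fork(P0) -> P2. 2 ppages; refcounts: pp0:3 pp1:3
Op 3: fork(P1) -> P3. 2 ppages; refcounts: pp0:4 pp1:4
Op 4: read(P0, v0) -> 32. No state change.
Op 5: write(P2, v0, 139). refcount(pp0)=4>1 -> COPY to pp2. 3 ppages; refcounts: pp0:3 pp1:4 pp2:1
Op 6: read(P2, v1) -> 41. No state change.

yes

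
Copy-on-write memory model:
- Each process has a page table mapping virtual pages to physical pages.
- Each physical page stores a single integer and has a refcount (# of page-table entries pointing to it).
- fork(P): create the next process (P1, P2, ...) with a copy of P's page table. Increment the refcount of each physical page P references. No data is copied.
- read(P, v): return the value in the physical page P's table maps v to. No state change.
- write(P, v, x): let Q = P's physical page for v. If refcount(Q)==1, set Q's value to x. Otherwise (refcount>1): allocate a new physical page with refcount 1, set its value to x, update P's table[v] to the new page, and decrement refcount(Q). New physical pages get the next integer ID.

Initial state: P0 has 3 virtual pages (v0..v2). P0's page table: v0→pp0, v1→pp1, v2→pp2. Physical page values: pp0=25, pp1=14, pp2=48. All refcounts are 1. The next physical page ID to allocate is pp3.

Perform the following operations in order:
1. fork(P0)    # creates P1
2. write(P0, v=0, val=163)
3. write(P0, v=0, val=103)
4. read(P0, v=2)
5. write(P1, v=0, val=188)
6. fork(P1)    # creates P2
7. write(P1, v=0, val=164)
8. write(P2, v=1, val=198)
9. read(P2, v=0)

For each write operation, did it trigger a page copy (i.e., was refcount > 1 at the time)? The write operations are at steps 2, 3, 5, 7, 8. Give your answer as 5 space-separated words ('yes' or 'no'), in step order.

Op 1: fork(P0) -> P1. 3 ppages; refcounts: pp0:2 pp1:2 pp2:2
Op 2: write(P0, v0, 163). refcount(pp0)=2>1 -> COPY to pp3. 4 ppages; refcounts: pp0:1 pp1:2 pp2:2 pp3:1
Op 3: write(P0, v0, 103). refcount(pp3)=1 -> write in place. 4 ppages; refcounts: pp0:1 pp1:2 pp2:2 pp3:1
Op 4: read(P0, v2) -> 48. No state change.
Op 5: write(P1, v0, 188). refcount(pp0)=1 -> write in place. 4 ppages; refcounts: pp0:1 pp1:2 pp2:2 pp3:1
Op 6: fork(P1) -> P2. 4 ppages; refcounts: pp0:2 pp1:3 pp2:3 pp3:1
Op 7: write(P1, v0, 164). refcount(pp0)=2>1 -> COPY to pp4. 5 ppages; refcounts: pp0:1 pp1:3 pp2:3 pp3:1 pp4:1
Op 8: write(P2, v1, 198). refcount(pp1)=3>1 -> COPY to pp5. 6 ppages; refcounts: pp0:1 pp1:2 pp2:3 pp3:1 pp4:1 pp5:1
Op 9: read(P2, v0) -> 188. No state change.

yes no no yes yes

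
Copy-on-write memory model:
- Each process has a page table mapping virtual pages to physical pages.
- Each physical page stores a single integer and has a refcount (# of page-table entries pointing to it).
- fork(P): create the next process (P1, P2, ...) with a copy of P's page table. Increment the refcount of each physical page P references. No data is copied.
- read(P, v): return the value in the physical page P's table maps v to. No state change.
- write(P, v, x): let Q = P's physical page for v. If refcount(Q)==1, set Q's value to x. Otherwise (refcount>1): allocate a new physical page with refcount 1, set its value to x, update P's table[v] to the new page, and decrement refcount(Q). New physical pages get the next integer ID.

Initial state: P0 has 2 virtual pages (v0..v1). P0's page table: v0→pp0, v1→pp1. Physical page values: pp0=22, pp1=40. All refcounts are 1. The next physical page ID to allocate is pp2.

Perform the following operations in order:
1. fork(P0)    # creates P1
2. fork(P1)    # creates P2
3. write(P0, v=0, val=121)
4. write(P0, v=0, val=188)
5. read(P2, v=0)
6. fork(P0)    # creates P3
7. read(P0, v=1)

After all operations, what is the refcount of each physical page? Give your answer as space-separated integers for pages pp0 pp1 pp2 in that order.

Op 1: fork(P0) -> P1. 2 ppages; refcounts: pp0:2 pp1:2
Op 2: fork(P1) -> P2. 2 ppages; refcounts: pp0:3 pp1:3
Op 3: write(P0, v0, 121). refcount(pp0)=3>1 -> COPY to pp2. 3 ppages; refcounts: pp0:2 pp1:3 pp2:1
Op 4: write(P0, v0, 188). refcount(pp2)=1 -> write in place. 3 ppages; refcounts: pp0:2 pp1:3 pp2:1
Op 5: read(P2, v0) -> 22. No state change.
Op 6: fork(P0) -> P3. 3 ppages; refcounts: pp0:2 pp1:4 pp2:2
Op 7: read(P0, v1) -> 40. No state change.

Answer: 2 4 2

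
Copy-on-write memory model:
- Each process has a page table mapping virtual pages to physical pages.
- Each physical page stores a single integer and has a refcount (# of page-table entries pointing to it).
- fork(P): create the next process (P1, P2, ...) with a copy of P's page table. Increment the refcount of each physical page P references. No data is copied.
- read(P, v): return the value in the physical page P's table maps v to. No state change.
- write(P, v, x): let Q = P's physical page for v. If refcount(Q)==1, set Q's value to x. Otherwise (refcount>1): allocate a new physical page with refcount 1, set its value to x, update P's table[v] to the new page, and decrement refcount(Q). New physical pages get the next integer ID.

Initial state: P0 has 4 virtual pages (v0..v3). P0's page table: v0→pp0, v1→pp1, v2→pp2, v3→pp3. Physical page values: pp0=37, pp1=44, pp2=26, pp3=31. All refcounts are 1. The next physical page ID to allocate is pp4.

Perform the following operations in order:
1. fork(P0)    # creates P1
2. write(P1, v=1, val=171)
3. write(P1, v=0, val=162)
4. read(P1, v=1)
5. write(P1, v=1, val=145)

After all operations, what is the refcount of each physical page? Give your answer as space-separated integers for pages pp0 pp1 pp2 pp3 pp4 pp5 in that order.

Op 1: fork(P0) -> P1. 4 ppages; refcounts: pp0:2 pp1:2 pp2:2 pp3:2
Op 2: write(P1, v1, 171). refcount(pp1)=2>1 -> COPY to pp4. 5 ppages; refcounts: pp0:2 pp1:1 pp2:2 pp3:2 pp4:1
Op 3: write(P1, v0, 162). refcount(pp0)=2>1 -> COPY to pp5. 6 ppages; refcounts: pp0:1 pp1:1 pp2:2 pp3:2 pp4:1 pp5:1
Op 4: read(P1, v1) -> 171. No state change.
Op 5: write(P1, v1, 145). refcount(pp4)=1 -> write in place. 6 ppages; refcounts: pp0:1 pp1:1 pp2:2 pp3:2 pp4:1 pp5:1

Answer: 1 1 2 2 1 1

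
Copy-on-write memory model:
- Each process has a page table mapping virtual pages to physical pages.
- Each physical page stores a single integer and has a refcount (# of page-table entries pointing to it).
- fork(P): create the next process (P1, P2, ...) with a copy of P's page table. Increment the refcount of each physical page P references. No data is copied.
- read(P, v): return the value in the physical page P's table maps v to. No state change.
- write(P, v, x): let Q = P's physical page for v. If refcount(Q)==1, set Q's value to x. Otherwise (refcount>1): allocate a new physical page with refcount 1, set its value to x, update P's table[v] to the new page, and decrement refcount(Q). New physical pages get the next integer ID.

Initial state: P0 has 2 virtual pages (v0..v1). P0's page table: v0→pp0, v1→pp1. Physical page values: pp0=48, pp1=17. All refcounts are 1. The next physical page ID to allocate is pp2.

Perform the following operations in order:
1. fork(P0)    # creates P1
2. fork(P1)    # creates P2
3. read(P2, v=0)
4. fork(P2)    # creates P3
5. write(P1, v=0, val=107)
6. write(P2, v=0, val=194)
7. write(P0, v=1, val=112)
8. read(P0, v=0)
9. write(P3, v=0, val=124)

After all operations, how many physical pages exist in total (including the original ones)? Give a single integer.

Answer: 6

Derivation:
Op 1: fork(P0) -> P1. 2 ppages; refcounts: pp0:2 pp1:2
Op 2: fork(P1) -> P2. 2 ppages; refcounts: pp0:3 pp1:3
Op 3: read(P2, v0) -> 48. No state change.
Op 4: fork(P2) -> P3. 2 ppages; refcounts: pp0:4 pp1:4
Op 5: write(P1, v0, 107). refcount(pp0)=4>1 -> COPY to pp2. 3 ppages; refcounts: pp0:3 pp1:4 pp2:1
Op 6: write(P2, v0, 194). refcount(pp0)=3>1 -> COPY to pp3. 4 ppages; refcounts: pp0:2 pp1:4 pp2:1 pp3:1
Op 7: write(P0, v1, 112). refcount(pp1)=4>1 -> COPY to pp4. 5 ppages; refcounts: pp0:2 pp1:3 pp2:1 pp3:1 pp4:1
Op 8: read(P0, v0) -> 48. No state change.
Op 9: write(P3, v0, 124). refcount(pp0)=2>1 -> COPY to pp5. 6 ppages; refcounts: pp0:1 pp1:3 pp2:1 pp3:1 pp4:1 pp5:1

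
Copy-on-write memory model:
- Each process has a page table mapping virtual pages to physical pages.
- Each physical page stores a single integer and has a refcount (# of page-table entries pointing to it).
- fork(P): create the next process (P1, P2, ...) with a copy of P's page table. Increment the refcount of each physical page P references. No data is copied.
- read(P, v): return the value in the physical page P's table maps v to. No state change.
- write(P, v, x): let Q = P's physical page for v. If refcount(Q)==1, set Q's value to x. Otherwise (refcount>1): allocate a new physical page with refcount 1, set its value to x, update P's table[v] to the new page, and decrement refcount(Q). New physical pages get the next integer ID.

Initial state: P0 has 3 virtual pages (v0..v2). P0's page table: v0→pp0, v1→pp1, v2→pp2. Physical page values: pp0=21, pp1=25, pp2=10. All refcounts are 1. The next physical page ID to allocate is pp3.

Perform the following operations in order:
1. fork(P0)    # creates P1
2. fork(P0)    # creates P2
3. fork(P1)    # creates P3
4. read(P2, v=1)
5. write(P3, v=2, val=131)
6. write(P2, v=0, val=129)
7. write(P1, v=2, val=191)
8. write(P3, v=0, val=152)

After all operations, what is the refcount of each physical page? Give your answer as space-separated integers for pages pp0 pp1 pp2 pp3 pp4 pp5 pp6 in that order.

Answer: 2 4 2 1 1 1 1

Derivation:
Op 1: fork(P0) -> P1. 3 ppages; refcounts: pp0:2 pp1:2 pp2:2
Op 2: fork(P0) -> P2. 3 ppages; refcounts: pp0:3 pp1:3 pp2:3
Op 3: fork(P1) -> P3. 3 ppages; refcounts: pp0:4 pp1:4 pp2:4
Op 4: read(P2, v1) -> 25. No state change.
Op 5: write(P3, v2, 131). refcount(pp2)=4>1 -> COPY to pp3. 4 ppages; refcounts: pp0:4 pp1:4 pp2:3 pp3:1
Op 6: write(P2, v0, 129). refcount(pp0)=4>1 -> COPY to pp4. 5 ppages; refcounts: pp0:3 pp1:4 pp2:3 pp3:1 pp4:1
Op 7: write(P1, v2, 191). refcount(pp2)=3>1 -> COPY to pp5. 6 ppages; refcounts: pp0:3 pp1:4 pp2:2 pp3:1 pp4:1 pp5:1
Op 8: write(P3, v0, 152). refcount(pp0)=3>1 -> COPY to pp6. 7 ppages; refcounts: pp0:2 pp1:4 pp2:2 pp3:1 pp4:1 pp5:1 pp6:1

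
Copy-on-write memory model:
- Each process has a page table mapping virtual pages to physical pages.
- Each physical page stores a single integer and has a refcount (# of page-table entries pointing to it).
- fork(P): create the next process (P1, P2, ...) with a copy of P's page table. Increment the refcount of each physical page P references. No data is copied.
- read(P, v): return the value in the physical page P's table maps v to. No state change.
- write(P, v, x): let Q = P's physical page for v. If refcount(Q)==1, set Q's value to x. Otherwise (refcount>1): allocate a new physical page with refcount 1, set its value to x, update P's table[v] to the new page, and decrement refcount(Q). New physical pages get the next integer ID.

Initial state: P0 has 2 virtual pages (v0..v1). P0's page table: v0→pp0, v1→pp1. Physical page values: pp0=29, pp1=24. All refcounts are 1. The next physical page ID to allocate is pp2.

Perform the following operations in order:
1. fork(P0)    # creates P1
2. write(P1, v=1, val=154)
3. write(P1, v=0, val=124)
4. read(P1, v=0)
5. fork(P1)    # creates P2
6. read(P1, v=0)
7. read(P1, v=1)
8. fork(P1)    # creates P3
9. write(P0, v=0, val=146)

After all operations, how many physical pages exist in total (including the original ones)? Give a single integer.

Op 1: fork(P0) -> P1. 2 ppages; refcounts: pp0:2 pp1:2
Op 2: write(P1, v1, 154). refcount(pp1)=2>1 -> COPY to pp2. 3 ppages; refcounts: pp0:2 pp1:1 pp2:1
Op 3: write(P1, v0, 124). refcount(pp0)=2>1 -> COPY to pp3. 4 ppages; refcounts: pp0:1 pp1:1 pp2:1 pp3:1
Op 4: read(P1, v0) -> 124. No state change.
Op 5: fork(P1) -> P2. 4 ppages; refcounts: pp0:1 pp1:1 pp2:2 pp3:2
Op 6: read(P1, v0) -> 124. No state change.
Op 7: read(P1, v1) -> 154. No state change.
Op 8: fork(P1) -> P3. 4 ppages; refcounts: pp0:1 pp1:1 pp2:3 pp3:3
Op 9: write(P0, v0, 146). refcount(pp0)=1 -> write in place. 4 ppages; refcounts: pp0:1 pp1:1 pp2:3 pp3:3

Answer: 4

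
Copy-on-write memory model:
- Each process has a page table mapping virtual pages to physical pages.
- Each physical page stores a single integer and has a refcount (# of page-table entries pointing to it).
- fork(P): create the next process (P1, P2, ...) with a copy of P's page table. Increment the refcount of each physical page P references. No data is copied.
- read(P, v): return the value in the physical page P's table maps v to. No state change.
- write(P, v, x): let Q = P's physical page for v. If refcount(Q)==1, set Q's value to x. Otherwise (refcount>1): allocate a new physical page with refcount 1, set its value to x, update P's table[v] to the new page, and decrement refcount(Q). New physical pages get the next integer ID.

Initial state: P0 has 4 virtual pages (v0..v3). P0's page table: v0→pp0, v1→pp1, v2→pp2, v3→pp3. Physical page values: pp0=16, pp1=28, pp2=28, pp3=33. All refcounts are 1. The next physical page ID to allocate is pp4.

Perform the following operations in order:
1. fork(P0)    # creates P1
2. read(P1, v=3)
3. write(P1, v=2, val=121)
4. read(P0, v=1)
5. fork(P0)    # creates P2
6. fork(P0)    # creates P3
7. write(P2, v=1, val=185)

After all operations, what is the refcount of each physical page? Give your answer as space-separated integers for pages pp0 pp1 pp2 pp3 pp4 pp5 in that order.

Answer: 4 3 3 4 1 1

Derivation:
Op 1: fork(P0) -> P1. 4 ppages; refcounts: pp0:2 pp1:2 pp2:2 pp3:2
Op 2: read(P1, v3) -> 33. No state change.
Op 3: write(P1, v2, 121). refcount(pp2)=2>1 -> COPY to pp4. 5 ppages; refcounts: pp0:2 pp1:2 pp2:1 pp3:2 pp4:1
Op 4: read(P0, v1) -> 28. No state change.
Op 5: fork(P0) -> P2. 5 ppages; refcounts: pp0:3 pp1:3 pp2:2 pp3:3 pp4:1
Op 6: fork(P0) -> P3. 5 ppages; refcounts: pp0:4 pp1:4 pp2:3 pp3:4 pp4:1
Op 7: write(P2, v1, 185). refcount(pp1)=4>1 -> COPY to pp5. 6 ppages; refcounts: pp0:4 pp1:3 pp2:3 pp3:4 pp4:1 pp5:1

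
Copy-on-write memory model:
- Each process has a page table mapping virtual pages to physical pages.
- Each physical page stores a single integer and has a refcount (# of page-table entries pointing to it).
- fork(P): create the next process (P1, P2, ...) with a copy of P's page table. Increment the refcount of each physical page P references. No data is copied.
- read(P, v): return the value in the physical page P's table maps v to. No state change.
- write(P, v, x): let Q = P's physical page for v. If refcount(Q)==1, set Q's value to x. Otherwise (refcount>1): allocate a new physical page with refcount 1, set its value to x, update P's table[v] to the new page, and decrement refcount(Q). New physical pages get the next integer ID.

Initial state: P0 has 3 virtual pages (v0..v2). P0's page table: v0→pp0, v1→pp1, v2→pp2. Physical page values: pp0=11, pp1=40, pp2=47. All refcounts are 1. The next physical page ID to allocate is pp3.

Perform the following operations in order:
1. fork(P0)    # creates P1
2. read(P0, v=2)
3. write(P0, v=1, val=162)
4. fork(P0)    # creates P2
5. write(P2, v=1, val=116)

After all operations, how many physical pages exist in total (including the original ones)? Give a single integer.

Answer: 5

Derivation:
Op 1: fork(P0) -> P1. 3 ppages; refcounts: pp0:2 pp1:2 pp2:2
Op 2: read(P0, v2) -> 47. No state change.
Op 3: write(P0, v1, 162). refcount(pp1)=2>1 -> COPY to pp3. 4 ppages; refcounts: pp0:2 pp1:1 pp2:2 pp3:1
Op 4: fork(P0) -> P2. 4 ppages; refcounts: pp0:3 pp1:1 pp2:3 pp3:2
Op 5: write(P2, v1, 116). refcount(pp3)=2>1 -> COPY to pp4. 5 ppages; refcounts: pp0:3 pp1:1 pp2:3 pp3:1 pp4:1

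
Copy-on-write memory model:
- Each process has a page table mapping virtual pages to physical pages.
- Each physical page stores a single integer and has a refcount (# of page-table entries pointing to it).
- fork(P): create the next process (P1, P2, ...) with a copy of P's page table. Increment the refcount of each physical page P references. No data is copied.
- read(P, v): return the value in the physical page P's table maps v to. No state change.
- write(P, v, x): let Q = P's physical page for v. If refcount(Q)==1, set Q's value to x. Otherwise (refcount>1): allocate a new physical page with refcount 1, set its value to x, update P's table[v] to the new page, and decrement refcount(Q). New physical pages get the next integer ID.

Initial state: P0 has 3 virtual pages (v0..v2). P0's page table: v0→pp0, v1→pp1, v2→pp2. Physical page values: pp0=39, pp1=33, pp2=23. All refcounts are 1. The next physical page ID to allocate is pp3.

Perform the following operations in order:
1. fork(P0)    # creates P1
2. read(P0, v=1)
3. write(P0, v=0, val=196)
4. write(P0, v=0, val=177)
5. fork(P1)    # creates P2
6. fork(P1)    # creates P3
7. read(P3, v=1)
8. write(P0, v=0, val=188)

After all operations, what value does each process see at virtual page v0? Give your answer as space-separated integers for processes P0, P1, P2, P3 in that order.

Answer: 188 39 39 39

Derivation:
Op 1: fork(P0) -> P1. 3 ppages; refcounts: pp0:2 pp1:2 pp2:2
Op 2: read(P0, v1) -> 33. No state change.
Op 3: write(P0, v0, 196). refcount(pp0)=2>1 -> COPY to pp3. 4 ppages; refcounts: pp0:1 pp1:2 pp2:2 pp3:1
Op 4: write(P0, v0, 177). refcount(pp3)=1 -> write in place. 4 ppages; refcounts: pp0:1 pp1:2 pp2:2 pp3:1
Op 5: fork(P1) -> P2. 4 ppages; refcounts: pp0:2 pp1:3 pp2:3 pp3:1
Op 6: fork(P1) -> P3. 4 ppages; refcounts: pp0:3 pp1:4 pp2:4 pp3:1
Op 7: read(P3, v1) -> 33. No state change.
Op 8: write(P0, v0, 188). refcount(pp3)=1 -> write in place. 4 ppages; refcounts: pp0:3 pp1:4 pp2:4 pp3:1
P0: v0 -> pp3 = 188
P1: v0 -> pp0 = 39
P2: v0 -> pp0 = 39
P3: v0 -> pp0 = 39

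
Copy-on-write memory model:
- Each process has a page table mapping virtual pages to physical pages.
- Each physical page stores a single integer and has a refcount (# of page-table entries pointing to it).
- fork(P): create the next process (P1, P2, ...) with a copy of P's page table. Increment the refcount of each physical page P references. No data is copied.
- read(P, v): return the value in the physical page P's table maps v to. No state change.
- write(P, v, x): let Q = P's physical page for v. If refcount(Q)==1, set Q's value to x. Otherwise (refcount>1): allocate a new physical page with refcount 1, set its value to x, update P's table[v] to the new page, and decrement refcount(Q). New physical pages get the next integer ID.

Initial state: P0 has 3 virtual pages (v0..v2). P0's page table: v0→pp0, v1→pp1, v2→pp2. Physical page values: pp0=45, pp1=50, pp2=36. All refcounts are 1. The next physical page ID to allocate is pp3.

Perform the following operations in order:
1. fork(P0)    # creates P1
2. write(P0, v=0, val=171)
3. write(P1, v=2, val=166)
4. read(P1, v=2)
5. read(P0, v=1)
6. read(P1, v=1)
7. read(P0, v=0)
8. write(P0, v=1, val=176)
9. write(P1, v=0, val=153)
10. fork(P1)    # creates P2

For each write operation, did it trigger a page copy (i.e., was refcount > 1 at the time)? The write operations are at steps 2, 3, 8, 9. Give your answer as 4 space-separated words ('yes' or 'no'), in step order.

Op 1: fork(P0) -> P1. 3 ppages; refcounts: pp0:2 pp1:2 pp2:2
Op 2: write(P0, v0, 171). refcount(pp0)=2>1 -> COPY to pp3. 4 ppages; refcounts: pp0:1 pp1:2 pp2:2 pp3:1
Op 3: write(P1, v2, 166). refcount(pp2)=2>1 -> COPY to pp4. 5 ppages; refcounts: pp0:1 pp1:2 pp2:1 pp3:1 pp4:1
Op 4: read(P1, v2) -> 166. No state change.
Op 5: read(P0, v1) -> 50. No state change.
Op 6: read(P1, v1) -> 50. No state change.
Op 7: read(P0, v0) -> 171. No state change.
Op 8: write(P0, v1, 176). refcount(pp1)=2>1 -> COPY to pp5. 6 ppages; refcounts: pp0:1 pp1:1 pp2:1 pp3:1 pp4:1 pp5:1
Op 9: write(P1, v0, 153). refcount(pp0)=1 -> write in place. 6 ppages; refcounts: pp0:1 pp1:1 pp2:1 pp3:1 pp4:1 pp5:1
Op 10: fork(P1) -> P2. 6 ppages; refcounts: pp0:2 pp1:2 pp2:1 pp3:1 pp4:2 pp5:1

yes yes yes no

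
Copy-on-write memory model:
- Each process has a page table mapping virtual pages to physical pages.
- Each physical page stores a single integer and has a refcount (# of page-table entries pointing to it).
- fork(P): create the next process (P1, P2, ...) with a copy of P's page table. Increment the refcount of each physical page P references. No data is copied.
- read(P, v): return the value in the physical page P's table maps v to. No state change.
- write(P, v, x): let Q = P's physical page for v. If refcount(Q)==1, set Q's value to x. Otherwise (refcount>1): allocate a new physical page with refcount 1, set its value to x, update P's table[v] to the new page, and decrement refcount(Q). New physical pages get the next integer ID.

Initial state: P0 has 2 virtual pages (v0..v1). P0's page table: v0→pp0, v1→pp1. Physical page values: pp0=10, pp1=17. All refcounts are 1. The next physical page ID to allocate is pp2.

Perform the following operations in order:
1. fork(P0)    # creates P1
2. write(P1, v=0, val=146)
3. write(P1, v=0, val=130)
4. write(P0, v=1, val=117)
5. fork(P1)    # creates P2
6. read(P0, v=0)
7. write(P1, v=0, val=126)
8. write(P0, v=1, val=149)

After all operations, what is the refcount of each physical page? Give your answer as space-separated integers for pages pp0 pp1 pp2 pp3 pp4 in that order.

Op 1: fork(P0) -> P1. 2 ppages; refcounts: pp0:2 pp1:2
Op 2: write(P1, v0, 146). refcount(pp0)=2>1 -> COPY to pp2. 3 ppages; refcounts: pp0:1 pp1:2 pp2:1
Op 3: write(P1, v0, 130). refcount(pp2)=1 -> write in place. 3 ppages; refcounts: pp0:1 pp1:2 pp2:1
Op 4: write(P0, v1, 117). refcount(pp1)=2>1 -> COPY to pp3. 4 ppages; refcounts: pp0:1 pp1:1 pp2:1 pp3:1
Op 5: fork(P1) -> P2. 4 ppages; refcounts: pp0:1 pp1:2 pp2:2 pp3:1
Op 6: read(P0, v0) -> 10. No state change.
Op 7: write(P1, v0, 126). refcount(pp2)=2>1 -> COPY to pp4. 5 ppages; refcounts: pp0:1 pp1:2 pp2:1 pp3:1 pp4:1
Op 8: write(P0, v1, 149). refcount(pp3)=1 -> write in place. 5 ppages; refcounts: pp0:1 pp1:2 pp2:1 pp3:1 pp4:1

Answer: 1 2 1 1 1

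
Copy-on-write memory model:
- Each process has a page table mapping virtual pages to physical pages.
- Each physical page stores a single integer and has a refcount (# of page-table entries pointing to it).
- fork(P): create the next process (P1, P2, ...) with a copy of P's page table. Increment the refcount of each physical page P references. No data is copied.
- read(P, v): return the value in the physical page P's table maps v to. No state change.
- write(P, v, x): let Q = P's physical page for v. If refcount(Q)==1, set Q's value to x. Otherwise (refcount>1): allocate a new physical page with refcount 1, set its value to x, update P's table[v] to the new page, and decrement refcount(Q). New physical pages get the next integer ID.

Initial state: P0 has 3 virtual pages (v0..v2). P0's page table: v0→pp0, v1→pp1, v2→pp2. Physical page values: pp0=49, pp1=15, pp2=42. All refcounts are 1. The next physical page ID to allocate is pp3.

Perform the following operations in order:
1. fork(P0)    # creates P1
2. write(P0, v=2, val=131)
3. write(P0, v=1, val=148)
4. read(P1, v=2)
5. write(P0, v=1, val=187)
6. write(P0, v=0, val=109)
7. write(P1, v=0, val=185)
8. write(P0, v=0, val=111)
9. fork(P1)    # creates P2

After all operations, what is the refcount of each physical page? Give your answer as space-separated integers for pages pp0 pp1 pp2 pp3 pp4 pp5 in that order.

Op 1: fork(P0) -> P1. 3 ppages; refcounts: pp0:2 pp1:2 pp2:2
Op 2: write(P0, v2, 131). refcount(pp2)=2>1 -> COPY to pp3. 4 ppages; refcounts: pp0:2 pp1:2 pp2:1 pp3:1
Op 3: write(P0, v1, 148). refcount(pp1)=2>1 -> COPY to pp4. 5 ppages; refcounts: pp0:2 pp1:1 pp2:1 pp3:1 pp4:1
Op 4: read(P1, v2) -> 42. No state change.
Op 5: write(P0, v1, 187). refcount(pp4)=1 -> write in place. 5 ppages; refcounts: pp0:2 pp1:1 pp2:1 pp3:1 pp4:1
Op 6: write(P0, v0, 109). refcount(pp0)=2>1 -> COPY to pp5. 6 ppages; refcounts: pp0:1 pp1:1 pp2:1 pp3:1 pp4:1 pp5:1
Op 7: write(P1, v0, 185). refcount(pp0)=1 -> write in place. 6 ppages; refcounts: pp0:1 pp1:1 pp2:1 pp3:1 pp4:1 pp5:1
Op 8: write(P0, v0, 111). refcount(pp5)=1 -> write in place. 6 ppages; refcounts: pp0:1 pp1:1 pp2:1 pp3:1 pp4:1 pp5:1
Op 9: fork(P1) -> P2. 6 ppages; refcounts: pp0:2 pp1:2 pp2:2 pp3:1 pp4:1 pp5:1

Answer: 2 2 2 1 1 1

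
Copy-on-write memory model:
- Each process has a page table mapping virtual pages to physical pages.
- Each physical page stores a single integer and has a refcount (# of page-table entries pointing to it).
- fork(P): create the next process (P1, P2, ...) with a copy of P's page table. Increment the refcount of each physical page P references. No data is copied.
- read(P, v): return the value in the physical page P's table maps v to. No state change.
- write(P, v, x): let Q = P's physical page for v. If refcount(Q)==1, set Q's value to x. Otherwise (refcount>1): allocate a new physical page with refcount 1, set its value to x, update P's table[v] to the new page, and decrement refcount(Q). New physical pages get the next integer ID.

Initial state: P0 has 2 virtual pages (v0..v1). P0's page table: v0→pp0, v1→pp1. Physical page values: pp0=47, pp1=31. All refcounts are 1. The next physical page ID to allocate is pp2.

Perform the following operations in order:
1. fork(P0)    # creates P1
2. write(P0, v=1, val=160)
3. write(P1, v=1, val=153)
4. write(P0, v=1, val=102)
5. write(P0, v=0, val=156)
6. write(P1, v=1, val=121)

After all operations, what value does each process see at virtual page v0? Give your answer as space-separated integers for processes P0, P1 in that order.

Op 1: fork(P0) -> P1. 2 ppages; refcounts: pp0:2 pp1:2
Op 2: write(P0, v1, 160). refcount(pp1)=2>1 -> COPY to pp2. 3 ppages; refcounts: pp0:2 pp1:1 pp2:1
Op 3: write(P1, v1, 153). refcount(pp1)=1 -> write in place. 3 ppages; refcounts: pp0:2 pp1:1 pp2:1
Op 4: write(P0, v1, 102). refcount(pp2)=1 -> write in place. 3 ppages; refcounts: pp0:2 pp1:1 pp2:1
Op 5: write(P0, v0, 156). refcount(pp0)=2>1 -> COPY to pp3. 4 ppages; refcounts: pp0:1 pp1:1 pp2:1 pp3:1
Op 6: write(P1, v1, 121). refcount(pp1)=1 -> write in place. 4 ppages; refcounts: pp0:1 pp1:1 pp2:1 pp3:1
P0: v0 -> pp3 = 156
P1: v0 -> pp0 = 47

Answer: 156 47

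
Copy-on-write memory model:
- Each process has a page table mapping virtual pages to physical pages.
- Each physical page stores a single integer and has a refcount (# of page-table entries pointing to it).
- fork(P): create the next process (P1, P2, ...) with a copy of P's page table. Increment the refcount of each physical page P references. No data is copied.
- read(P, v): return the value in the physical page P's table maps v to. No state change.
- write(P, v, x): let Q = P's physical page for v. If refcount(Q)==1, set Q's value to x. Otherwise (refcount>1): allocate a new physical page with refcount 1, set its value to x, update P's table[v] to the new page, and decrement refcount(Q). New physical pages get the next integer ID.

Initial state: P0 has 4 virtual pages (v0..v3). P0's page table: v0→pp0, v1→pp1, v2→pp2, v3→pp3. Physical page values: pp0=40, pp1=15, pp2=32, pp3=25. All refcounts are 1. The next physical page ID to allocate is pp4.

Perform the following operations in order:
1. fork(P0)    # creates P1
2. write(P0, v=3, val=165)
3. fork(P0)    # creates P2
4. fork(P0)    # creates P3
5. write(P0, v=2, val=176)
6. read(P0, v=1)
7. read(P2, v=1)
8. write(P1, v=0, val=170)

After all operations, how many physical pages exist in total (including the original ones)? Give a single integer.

Answer: 7

Derivation:
Op 1: fork(P0) -> P1. 4 ppages; refcounts: pp0:2 pp1:2 pp2:2 pp3:2
Op 2: write(P0, v3, 165). refcount(pp3)=2>1 -> COPY to pp4. 5 ppages; refcounts: pp0:2 pp1:2 pp2:2 pp3:1 pp4:1
Op 3: fork(P0) -> P2. 5 ppages; refcounts: pp0:3 pp1:3 pp2:3 pp3:1 pp4:2
Op 4: fork(P0) -> P3. 5 ppages; refcounts: pp0:4 pp1:4 pp2:4 pp3:1 pp4:3
Op 5: write(P0, v2, 176). refcount(pp2)=4>1 -> COPY to pp5. 6 ppages; refcounts: pp0:4 pp1:4 pp2:3 pp3:1 pp4:3 pp5:1
Op 6: read(P0, v1) -> 15. No state change.
Op 7: read(P2, v1) -> 15. No state change.
Op 8: write(P1, v0, 170). refcount(pp0)=4>1 -> COPY to pp6. 7 ppages; refcounts: pp0:3 pp1:4 pp2:3 pp3:1 pp4:3 pp5:1 pp6:1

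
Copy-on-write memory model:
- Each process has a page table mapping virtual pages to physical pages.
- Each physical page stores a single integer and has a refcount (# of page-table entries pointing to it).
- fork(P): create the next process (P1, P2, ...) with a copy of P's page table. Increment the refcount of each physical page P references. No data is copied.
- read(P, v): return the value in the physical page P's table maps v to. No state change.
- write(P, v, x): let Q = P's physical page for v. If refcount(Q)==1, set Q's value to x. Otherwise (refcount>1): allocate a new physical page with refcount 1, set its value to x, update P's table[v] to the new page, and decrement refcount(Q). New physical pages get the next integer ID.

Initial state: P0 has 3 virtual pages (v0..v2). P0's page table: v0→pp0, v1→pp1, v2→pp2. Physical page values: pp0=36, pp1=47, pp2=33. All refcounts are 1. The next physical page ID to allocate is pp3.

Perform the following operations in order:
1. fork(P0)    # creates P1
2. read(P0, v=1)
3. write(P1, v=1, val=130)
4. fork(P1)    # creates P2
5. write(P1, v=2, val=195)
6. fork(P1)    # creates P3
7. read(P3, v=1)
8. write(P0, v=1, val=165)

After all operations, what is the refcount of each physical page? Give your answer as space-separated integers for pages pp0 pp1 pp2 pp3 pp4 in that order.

Op 1: fork(P0) -> P1. 3 ppages; refcounts: pp0:2 pp1:2 pp2:2
Op 2: read(P0, v1) -> 47. No state change.
Op 3: write(P1, v1, 130). refcount(pp1)=2>1 -> COPY to pp3. 4 ppages; refcounts: pp0:2 pp1:1 pp2:2 pp3:1
Op 4: fork(P1) -> P2. 4 ppages; refcounts: pp0:3 pp1:1 pp2:3 pp3:2
Op 5: write(P1, v2, 195). refcount(pp2)=3>1 -> COPY to pp4. 5 ppages; refcounts: pp0:3 pp1:1 pp2:2 pp3:2 pp4:1
Op 6: fork(P1) -> P3. 5 ppages; refcounts: pp0:4 pp1:1 pp2:2 pp3:3 pp4:2
Op 7: read(P3, v1) -> 130. No state change.
Op 8: write(P0, v1, 165). refcount(pp1)=1 -> write in place. 5 ppages; refcounts: pp0:4 pp1:1 pp2:2 pp3:3 pp4:2

Answer: 4 1 2 3 2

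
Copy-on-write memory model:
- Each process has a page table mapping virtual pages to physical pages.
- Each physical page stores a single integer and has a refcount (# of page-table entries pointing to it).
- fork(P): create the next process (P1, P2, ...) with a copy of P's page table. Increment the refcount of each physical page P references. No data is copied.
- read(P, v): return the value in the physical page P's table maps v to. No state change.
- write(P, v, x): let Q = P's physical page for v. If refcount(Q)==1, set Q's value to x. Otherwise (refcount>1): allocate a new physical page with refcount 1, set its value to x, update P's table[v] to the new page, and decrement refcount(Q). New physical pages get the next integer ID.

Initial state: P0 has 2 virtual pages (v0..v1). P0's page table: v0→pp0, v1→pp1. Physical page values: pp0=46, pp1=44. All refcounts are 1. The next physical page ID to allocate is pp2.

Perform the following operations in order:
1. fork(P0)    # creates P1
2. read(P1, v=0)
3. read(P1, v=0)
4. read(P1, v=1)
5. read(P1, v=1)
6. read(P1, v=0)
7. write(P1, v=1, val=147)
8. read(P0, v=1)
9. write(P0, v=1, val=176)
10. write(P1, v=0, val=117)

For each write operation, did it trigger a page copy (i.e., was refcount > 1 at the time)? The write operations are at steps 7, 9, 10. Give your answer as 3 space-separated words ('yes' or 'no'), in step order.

Op 1: fork(P0) -> P1. 2 ppages; refcounts: pp0:2 pp1:2
Op 2: read(P1, v0) -> 46. No state change.
Op 3: read(P1, v0) -> 46. No state change.
Op 4: read(P1, v1) -> 44. No state change.
Op 5: read(P1, v1) -> 44. No state change.
Op 6: read(P1, v0) -> 46. No state change.
Op 7: write(P1, v1, 147). refcount(pp1)=2>1 -> COPY to pp2. 3 ppages; refcounts: pp0:2 pp1:1 pp2:1
Op 8: read(P0, v1) -> 44. No state change.
Op 9: write(P0, v1, 176). refcount(pp1)=1 -> write in place. 3 ppages; refcounts: pp0:2 pp1:1 pp2:1
Op 10: write(P1, v0, 117). refcount(pp0)=2>1 -> COPY to pp3. 4 ppages; refcounts: pp0:1 pp1:1 pp2:1 pp3:1

yes no yes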